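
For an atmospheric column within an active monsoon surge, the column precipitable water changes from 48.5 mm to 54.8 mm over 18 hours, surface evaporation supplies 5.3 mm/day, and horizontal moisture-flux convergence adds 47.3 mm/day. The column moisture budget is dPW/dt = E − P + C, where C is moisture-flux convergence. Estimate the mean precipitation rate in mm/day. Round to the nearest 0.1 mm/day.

dPW/dt = (54.8 − 48.5) mm / (18/24 day) = +8.400 mm/day.
P = E + C − dPW/dt = 5.3 + (47.3) − (+8.400) = 44.2 mm/day.

P ≈ 44.2 mm/day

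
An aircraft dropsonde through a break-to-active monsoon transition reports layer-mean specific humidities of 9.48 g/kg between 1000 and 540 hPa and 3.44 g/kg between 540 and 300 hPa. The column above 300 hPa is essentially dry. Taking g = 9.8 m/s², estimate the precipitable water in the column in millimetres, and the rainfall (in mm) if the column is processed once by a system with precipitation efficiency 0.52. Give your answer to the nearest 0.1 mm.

PW ≈ 52.9 mm; rainfall ≈ 27.5 mm

Precipitable water is the column-integrated vapour mass per unit area: PW = (1/g) Σ q̄ Δp, with q in kg/kg and Δp in Pa (1 kg/m² of water = 1 mm).
Layer 1000–540 hPa: Δp = 460 hPa = 46000 Pa, q̄ = 0.00948 kg/kg → 0.00948 × 46000 / 9.8 = 44.50 mm
Layer 540–300 hPa: Δp = 240 hPa = 24000 Pa, q̄ = 0.00344 kg/kg → 0.00344 × 24000 / 9.8 = 8.42 mm
PW = 44.50 + 8.42 = 52.92 ≈ 52.9 mm.
Rainfall = ε × PW = 0.52 × 52.9 = 27.5 mm.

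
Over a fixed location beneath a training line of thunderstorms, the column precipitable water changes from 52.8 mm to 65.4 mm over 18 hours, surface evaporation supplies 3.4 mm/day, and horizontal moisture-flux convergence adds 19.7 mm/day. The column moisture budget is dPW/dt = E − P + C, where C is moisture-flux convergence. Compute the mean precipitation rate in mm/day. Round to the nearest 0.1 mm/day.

P ≈ 6.3 mm/day

dPW/dt = (65.4 − 52.8) mm / (18/24 day) = +16.800 mm/day.
P = E + C − dPW/dt = 3.4 + (19.7) − (+16.800) = 6.3 mm/day.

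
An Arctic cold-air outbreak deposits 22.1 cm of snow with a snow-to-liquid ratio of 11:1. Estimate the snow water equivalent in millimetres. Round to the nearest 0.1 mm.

SWE = snow depth / ratio = 22.1 cm / 11 = 2.009 cm = 20.1 mm.

SWE ≈ 20.1 mm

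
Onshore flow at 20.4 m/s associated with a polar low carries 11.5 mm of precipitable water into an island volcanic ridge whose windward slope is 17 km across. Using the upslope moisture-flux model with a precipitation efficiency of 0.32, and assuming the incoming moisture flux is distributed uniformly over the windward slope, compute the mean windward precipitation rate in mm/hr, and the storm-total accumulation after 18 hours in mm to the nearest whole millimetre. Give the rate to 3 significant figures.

Incoming column moisture flux per unit ridge length: F = V × PW = 20.4 × 11.5 = 234.6 mm·m/s.
Spread over the 17 km slope with efficiency ε = 0.32: R = ε·F/W = 0.32 × 234.6 / 17000 m = 4.416e-03 mm/s.
R = 4.416e-03 × 3600 = 15.9 mm/hr.
Over 18 h: total = 15.9 × 18 = 286.2 ≈ 286 mm.

R ≈ 15.9 mm/hr; total ≈ 286 mm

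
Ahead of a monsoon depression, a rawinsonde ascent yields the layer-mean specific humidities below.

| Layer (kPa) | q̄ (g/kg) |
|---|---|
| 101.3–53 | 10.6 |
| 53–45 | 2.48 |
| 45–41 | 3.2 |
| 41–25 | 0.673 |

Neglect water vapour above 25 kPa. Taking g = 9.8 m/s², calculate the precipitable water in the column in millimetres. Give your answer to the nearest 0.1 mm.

PW ≈ 56.7 mm

Precipitable water is the column-integrated vapour mass per unit area: PW = (1/g) Σ q̄ Δp, with q in kg/kg and Δp in Pa (1 kg/m² of water = 1 mm).
Layer 101.3–53 kPa: Δp = 483 hPa = 48300 Pa, q̄ = 0.0106 kg/kg → 0.0106 × 48300 / 9.8 = 52.24 mm
Layer 53–45 kPa: Δp = 80 hPa = 8000 Pa, q̄ = 0.00248 kg/kg → 0.00248 × 8000 / 9.8 = 2.02 mm
Layer 45–41 kPa: Δp = 40 hPa = 4000 Pa, q̄ = 0.0032 kg/kg → 0.0032 × 4000 / 9.8 = 1.31 mm
Layer 41–25 kPa: Δp = 160 hPa = 16000 Pa, q̄ = 0.000673 kg/kg → 0.000673 × 16000 / 9.8 = 1.10 mm
PW = 52.24 + 2.02 + 1.31 + 1.10 = 56.67 ≈ 56.7 mm.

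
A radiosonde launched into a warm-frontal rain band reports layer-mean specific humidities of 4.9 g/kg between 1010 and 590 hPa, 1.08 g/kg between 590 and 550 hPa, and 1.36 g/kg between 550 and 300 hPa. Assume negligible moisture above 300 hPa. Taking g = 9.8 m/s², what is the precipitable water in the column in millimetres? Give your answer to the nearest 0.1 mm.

Precipitable water is the column-integrated vapour mass per unit area: PW = (1/g) Σ q̄ Δp, with q in kg/kg and Δp in Pa (1 kg/m² of water = 1 mm).
Layer 1010–590 hPa: Δp = 420 hPa = 42000 Pa, q̄ = 0.0049 kg/kg → 0.0049 × 42000 / 9.8 = 21.00 mm
Layer 590–550 hPa: Δp = 40 hPa = 4000 Pa, q̄ = 0.00108 kg/kg → 0.00108 × 4000 / 9.8 = 0.44 mm
Layer 550–300 hPa: Δp = 250 hPa = 25000 Pa, q̄ = 0.00136 kg/kg → 0.00136 × 25000 / 9.8 = 3.47 mm
PW = 21.00 + 0.44 + 3.47 = 24.91 ≈ 24.9 mm.

PW ≈ 24.9 mm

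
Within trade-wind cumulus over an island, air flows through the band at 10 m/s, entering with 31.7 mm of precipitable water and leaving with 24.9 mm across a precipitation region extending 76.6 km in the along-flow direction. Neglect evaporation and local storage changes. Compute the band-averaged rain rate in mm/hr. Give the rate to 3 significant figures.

R ≈ 3.20 mm/hr

Column moisture flux per unit crosswind length is F = V × PW.
Inflow: F_in = 10 × 31.7 = 317 mm·m/s
Outflow: F_out = 10 × 24.9 = 249 mm·m/s
Steady-state rate R = (F_in − F_out)/L = (317 − 249) / 76600 m = 8.877e-04 mm/s.
R = 8.877e-04 × 3600 = 3.20 mm/hr.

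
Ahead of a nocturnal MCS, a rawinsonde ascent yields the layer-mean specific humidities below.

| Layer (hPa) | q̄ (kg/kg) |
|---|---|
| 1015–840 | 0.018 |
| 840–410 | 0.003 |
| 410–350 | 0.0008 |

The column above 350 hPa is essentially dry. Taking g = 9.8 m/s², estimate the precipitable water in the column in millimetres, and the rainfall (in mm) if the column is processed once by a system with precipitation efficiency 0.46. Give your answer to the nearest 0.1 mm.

Precipitable water is the column-integrated vapour mass per unit area: PW = (1/g) Σ q̄ Δp, with q in kg/kg and Δp in Pa (1 kg/m² of water = 1 mm).
Layer 1015–840 hPa: Δp = 175 hPa = 17500 Pa, q̄ = 0.018 kg/kg → 0.018 × 17500 / 9.8 = 32.14 mm
Layer 840–410 hPa: Δp = 430 hPa = 43000 Pa, q̄ = 0.003 kg/kg → 0.003 × 43000 / 9.8 = 13.16 mm
Layer 410–350 hPa: Δp = 60 hPa = 6000 Pa, q̄ = 0.0008 kg/kg → 0.0008 × 6000 / 9.8 = 0.49 mm
PW = 32.14 + 13.16 + 0.49 = 45.79 ≈ 45.8 mm.
Rainfall = ε × PW = 0.46 × 45.8 = 21.1 mm.

PW ≈ 45.8 mm; rainfall ≈ 21.1 mm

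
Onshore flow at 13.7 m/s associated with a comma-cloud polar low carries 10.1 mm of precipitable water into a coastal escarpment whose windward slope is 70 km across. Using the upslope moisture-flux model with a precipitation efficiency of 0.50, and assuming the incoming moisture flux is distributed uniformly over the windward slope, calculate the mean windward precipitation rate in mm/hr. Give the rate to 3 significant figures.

Incoming column moisture flux per unit ridge length: F = V × PW = 13.7 × 10.1 = 138.37 mm·m/s.
Spread over the 70 km slope with efficiency ε = 0.50: R = ε·F/W = 0.50 × 138.37 / 70000 m = 9.884e-04 mm/s.
R = 9.884e-04 × 3600 = 3.56 mm/hr.

R ≈ 3.56 mm/hr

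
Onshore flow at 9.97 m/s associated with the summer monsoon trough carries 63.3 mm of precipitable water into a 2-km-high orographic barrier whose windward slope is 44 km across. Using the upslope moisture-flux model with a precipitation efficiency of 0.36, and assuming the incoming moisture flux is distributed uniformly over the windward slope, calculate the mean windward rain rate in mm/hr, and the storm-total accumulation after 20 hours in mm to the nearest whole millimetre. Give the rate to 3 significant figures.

R ≈ 18.6 mm/hr; total ≈ 372 mm

Incoming column moisture flux per unit ridge length: F = V × PW = 9.97 × 63.3 = 631.101 mm·m/s.
Spread over the 44 km slope with efficiency ε = 0.36: R = ε·F/W = 0.36 × 631.101 / 44000 m = 5.164e-03 mm/s.
R = 5.164e-03 × 3600 = 18.6 mm/hr.
Over 20 h: total = 18.6 × 20 = 372 mm.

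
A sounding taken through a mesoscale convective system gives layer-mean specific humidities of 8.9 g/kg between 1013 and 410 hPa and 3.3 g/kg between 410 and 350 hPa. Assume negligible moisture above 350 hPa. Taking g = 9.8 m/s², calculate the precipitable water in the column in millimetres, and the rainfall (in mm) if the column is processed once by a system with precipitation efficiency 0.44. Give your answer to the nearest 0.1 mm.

Precipitable water is the column-integrated vapour mass per unit area: PW = (1/g) Σ q̄ Δp, with q in kg/kg and Δp in Pa (1 kg/m² of water = 1 mm).
Layer 1013–410 hPa: Δp = 603 hPa = 60300 Pa, q̄ = 0.0089 kg/kg → 0.0089 × 60300 / 9.8 = 54.76 mm
Layer 410–350 hPa: Δp = 60 hPa = 6000 Pa, q̄ = 0.0033 kg/kg → 0.0033 × 6000 / 9.8 = 2.02 mm
PW = 54.76 + 2.02 = 56.78 ≈ 56.8 mm.
Rainfall = ε × PW = 0.44 × 56.8 = 25.0 mm.

PW ≈ 56.8 mm; rainfall ≈ 25.0 mm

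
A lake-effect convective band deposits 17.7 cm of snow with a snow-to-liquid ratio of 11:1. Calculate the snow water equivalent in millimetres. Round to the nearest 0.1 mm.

SWE ≈ 16.1 mm

SWE = snow depth / ratio = 17.7 cm / 11 = 1.609 cm = 16.1 mm.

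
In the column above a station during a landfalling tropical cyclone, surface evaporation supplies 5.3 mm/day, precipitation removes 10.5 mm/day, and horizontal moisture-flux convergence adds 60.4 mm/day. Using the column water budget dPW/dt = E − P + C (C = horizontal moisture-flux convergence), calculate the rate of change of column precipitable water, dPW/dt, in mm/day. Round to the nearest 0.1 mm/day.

dPW/dt ≈ 55.2 mm/day

dPW/dt = E − P + C = 5.3 − 10.5 + (60.4) = 55.2 mm/day.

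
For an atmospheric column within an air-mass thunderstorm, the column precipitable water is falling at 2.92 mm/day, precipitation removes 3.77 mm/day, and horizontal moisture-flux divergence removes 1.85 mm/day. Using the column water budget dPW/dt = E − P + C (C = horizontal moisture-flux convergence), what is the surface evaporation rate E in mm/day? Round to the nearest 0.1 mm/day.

dPW/dt = -2.92 mm/day.
E = dPW/dt + P − C = (-2.92) + 3.77 − (-1.85) = 2.7 mm/day.

E ≈ 2.7 mm/day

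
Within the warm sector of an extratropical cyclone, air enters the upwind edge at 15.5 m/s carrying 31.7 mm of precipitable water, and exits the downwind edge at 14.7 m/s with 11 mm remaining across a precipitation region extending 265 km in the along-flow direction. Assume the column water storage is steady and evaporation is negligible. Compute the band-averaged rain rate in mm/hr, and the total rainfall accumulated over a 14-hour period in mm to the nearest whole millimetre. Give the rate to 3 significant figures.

Column moisture flux per unit crosswind length is F = V × PW.
Inflow: F_in = 15.5 × 31.7 = 491.35 mm·m/s
Outflow: F_out = 14.7 × 11 = 161.7 mm·m/s
Steady-state rate R = (F_in − F_out)/L = (491.35 − 161.7) / 265000 m = 1.244e-03 mm/s.
R = 1.244e-03 × 3600 = 4.48 mm/hr.
Over 14 h: total = 4.48 × 14 = 62.72 ≈ 63 mm.

R ≈ 4.48 mm/hr; total ≈ 63 mm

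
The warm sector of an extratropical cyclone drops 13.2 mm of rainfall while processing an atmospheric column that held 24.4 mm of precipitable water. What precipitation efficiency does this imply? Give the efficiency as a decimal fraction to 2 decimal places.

ε ≈ 0.54

ε = rainfall / PW = 13.2 / 24.4 = 0.54.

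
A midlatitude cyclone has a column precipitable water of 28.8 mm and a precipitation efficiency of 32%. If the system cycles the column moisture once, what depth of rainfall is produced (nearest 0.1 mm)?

Rainfall = ε × PW = 0.32 × 28.8 = 9.2 mm.

rainfall ≈ 9.2 mm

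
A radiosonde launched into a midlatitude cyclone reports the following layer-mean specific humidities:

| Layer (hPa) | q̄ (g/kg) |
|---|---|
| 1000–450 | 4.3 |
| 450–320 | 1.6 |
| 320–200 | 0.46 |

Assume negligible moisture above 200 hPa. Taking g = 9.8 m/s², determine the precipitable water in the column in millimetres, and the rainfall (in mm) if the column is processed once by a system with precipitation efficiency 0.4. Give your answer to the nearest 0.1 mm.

Precipitable water is the column-integrated vapour mass per unit area: PW = (1/g) Σ q̄ Δp, with q in kg/kg and Δp in Pa (1 kg/m² of water = 1 mm).
Layer 1000–450 hPa: Δp = 550 hPa = 55000 Pa, q̄ = 0.0043 kg/kg → 0.0043 × 55000 / 9.8 = 24.13 mm
Layer 450–320 hPa: Δp = 130 hPa = 13000 Pa, q̄ = 0.0016 kg/kg → 0.0016 × 13000 / 9.8 = 2.12 mm
Layer 320–200 hPa: Δp = 120 hPa = 12000 Pa, q̄ = 0.00046 kg/kg → 0.00046 × 12000 / 9.8 = 0.56 mm
PW = 24.13 + 2.12 + 0.56 = 26.81 ≈ 26.8 mm.
Rainfall = ε × PW = 0.4 × 26.8 = 10.7 mm.

PW ≈ 26.8 mm; rainfall ≈ 10.7 mm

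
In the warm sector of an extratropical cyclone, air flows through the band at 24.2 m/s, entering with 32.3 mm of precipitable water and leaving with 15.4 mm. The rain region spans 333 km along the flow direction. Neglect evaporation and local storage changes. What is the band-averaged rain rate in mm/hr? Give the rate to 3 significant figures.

R ≈ 4.42 mm/hr

Column moisture flux per unit crosswind length is F = V × PW.
Inflow: F_in = 24.2 × 32.3 = 781.66 mm·m/s
Outflow: F_out = 24.2 × 15.4 = 372.68 mm·m/s
Steady-state rate R = (F_in − F_out)/L = (781.66 − 372.68) / 333000 m = 1.228e-03 mm/s.
R = 1.228e-03 × 3600 = 4.42 mm/hr.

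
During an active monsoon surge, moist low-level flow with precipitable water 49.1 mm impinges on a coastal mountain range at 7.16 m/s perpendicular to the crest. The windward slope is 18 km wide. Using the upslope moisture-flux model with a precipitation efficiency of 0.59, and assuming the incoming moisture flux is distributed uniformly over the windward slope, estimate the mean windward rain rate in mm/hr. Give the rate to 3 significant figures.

Incoming column moisture flux per unit ridge length: F = V × PW = 7.16 × 49.1 = 351.556 mm·m/s.
Spread over the 18 km slope with efficiency ε = 0.59: R = ε·F/W = 0.59 × 351.556 / 18000 m = 1.152e-02 mm/s.
R = 1.152e-02 × 3600 = 41.5 mm/hr.

R ≈ 41.5 mm/hr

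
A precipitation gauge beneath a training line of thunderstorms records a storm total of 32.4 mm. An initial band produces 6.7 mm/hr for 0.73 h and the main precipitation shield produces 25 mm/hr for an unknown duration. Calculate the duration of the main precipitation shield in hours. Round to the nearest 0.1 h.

Known phases: 6.7 × 0.73 = 4.891 mm.
Remaining depth = 32.4 − 4.891 = 27.509 mm.
Duration = 27.509 / 25 = 1.1 h.

duration ≈ 1.1 h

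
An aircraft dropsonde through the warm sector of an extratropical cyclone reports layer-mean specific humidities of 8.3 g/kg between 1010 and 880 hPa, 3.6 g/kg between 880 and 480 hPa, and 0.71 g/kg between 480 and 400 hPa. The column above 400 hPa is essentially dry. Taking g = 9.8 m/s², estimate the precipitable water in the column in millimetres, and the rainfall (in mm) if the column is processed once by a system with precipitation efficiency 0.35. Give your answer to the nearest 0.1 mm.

PW ≈ 26.3 mm; rainfall ≈ 9.2 mm

Precipitable water is the column-integrated vapour mass per unit area: PW = (1/g) Σ q̄ Δp, with q in kg/kg and Δp in Pa (1 kg/m² of water = 1 mm).
Layer 1010–880 hPa: Δp = 130 hPa = 13000 Pa, q̄ = 0.0083 kg/kg → 0.0083 × 13000 / 9.8 = 11.01 mm
Layer 880–480 hPa: Δp = 400 hPa = 40000 Pa, q̄ = 0.0036 kg/kg → 0.0036 × 40000 / 9.8 = 14.69 mm
Layer 480–400 hPa: Δp = 80 hPa = 8000 Pa, q̄ = 0.00071 kg/kg → 0.00071 × 8000 / 9.8 = 0.58 mm
PW = 11.01 + 14.69 + 0.58 = 26.28 ≈ 26.3 mm.
Rainfall = ε × PW = 0.35 × 26.3 = 9.2 mm.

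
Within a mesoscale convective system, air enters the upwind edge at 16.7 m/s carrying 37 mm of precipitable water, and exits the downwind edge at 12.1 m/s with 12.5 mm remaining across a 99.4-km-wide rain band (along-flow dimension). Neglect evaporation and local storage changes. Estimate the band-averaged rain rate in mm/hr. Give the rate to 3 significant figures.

Column moisture flux per unit crosswind length is F = V × PW.
Inflow: F_in = 16.7 × 37 = 617.9 mm·m/s
Outflow: F_out = 12.1 × 12.5 = 151.25 mm·m/s
Steady-state rate R = (F_in − F_out)/L = (617.9 − 151.25) / 99400 m = 4.695e-03 mm/s.
R = 4.695e-03 × 3600 = 16.9 mm/hr.

R ≈ 16.9 mm/hr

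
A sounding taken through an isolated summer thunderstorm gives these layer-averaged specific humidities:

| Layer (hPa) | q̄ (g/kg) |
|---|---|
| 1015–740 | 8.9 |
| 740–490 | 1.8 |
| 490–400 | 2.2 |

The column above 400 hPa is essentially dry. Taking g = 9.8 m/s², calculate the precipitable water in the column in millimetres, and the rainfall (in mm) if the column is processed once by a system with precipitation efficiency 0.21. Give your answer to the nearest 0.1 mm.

PW ≈ 31.6 mm; rainfall ≈ 6.6 mm

Precipitable water is the column-integrated vapour mass per unit area: PW = (1/g) Σ q̄ Δp, with q in kg/kg and Δp in Pa (1 kg/m² of water = 1 mm).
Layer 1015–740 hPa: Δp = 275 hPa = 27500 Pa, q̄ = 0.0089 kg/kg → 0.0089 × 27500 / 9.8 = 24.97 mm
Layer 740–490 hPa: Δp = 250 hPa = 25000 Pa, q̄ = 0.0018 kg/kg → 0.0018 × 25000 / 9.8 = 4.59 mm
Layer 490–400 hPa: Δp = 90 hPa = 9000 Pa, q̄ = 0.0022 kg/kg → 0.0022 × 9000 / 9.8 = 2.02 mm
PW = 24.97 + 4.59 + 2.02 = 31.58 ≈ 31.6 mm.
Rainfall = ε × PW = 0.21 × 31.6 = 6.6 mm.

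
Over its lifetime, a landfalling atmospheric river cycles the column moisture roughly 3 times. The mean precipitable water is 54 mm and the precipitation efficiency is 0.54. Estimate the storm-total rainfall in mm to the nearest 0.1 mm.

rainfall ≈ 87.5 mm

Each cycle deposits ε × PW = 0.54 × 54 = 29.16 mm.
Over 3 cycles: 3 × 29.16 = 87.5 mm.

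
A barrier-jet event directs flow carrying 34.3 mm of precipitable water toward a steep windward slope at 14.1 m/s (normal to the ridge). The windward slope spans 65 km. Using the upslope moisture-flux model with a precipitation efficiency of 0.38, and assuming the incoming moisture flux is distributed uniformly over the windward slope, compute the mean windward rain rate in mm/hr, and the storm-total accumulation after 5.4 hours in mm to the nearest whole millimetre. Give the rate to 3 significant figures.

R ≈ 10.2 mm/hr; total ≈ 55 mm

Incoming column moisture flux per unit ridge length: F = V × PW = 14.1 × 34.3 = 483.63 mm·m/s.
Spread over the 65 km slope with efficiency ε = 0.38: R = ε·F/W = 0.38 × 483.63 / 65000 m = 2.827e-03 mm/s.
R = 2.827e-03 × 3600 = 10.2 mm/hr.
Over 5.4 h: total = 10.2 × 5.4 = 55.08 ≈ 55 mm.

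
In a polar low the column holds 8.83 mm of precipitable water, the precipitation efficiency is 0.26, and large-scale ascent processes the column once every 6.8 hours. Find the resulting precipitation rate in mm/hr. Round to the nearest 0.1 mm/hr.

Each overturning extracts ε × PW = 0.26 × 8.83 = 2.2958 mm.
Rate = ε·PW / τ = 2.2958 / 6.8 h = 0.3 mm/hr.

R ≈ 0.3 mm/hr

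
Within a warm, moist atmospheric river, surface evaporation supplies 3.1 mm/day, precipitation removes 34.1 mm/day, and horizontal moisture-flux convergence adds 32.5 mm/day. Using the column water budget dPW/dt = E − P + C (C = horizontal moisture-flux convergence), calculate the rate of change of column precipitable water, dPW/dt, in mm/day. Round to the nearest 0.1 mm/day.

dPW/dt ≈ 1.5 mm/day

dPW/dt = E − P + C = 3.1 − 34.1 + (32.5) = 1.5 mm/day.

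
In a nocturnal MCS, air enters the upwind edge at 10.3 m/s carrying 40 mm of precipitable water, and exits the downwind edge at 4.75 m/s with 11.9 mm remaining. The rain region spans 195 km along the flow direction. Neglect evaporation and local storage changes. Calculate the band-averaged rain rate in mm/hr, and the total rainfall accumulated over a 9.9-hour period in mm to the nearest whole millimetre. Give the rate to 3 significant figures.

Column moisture flux per unit crosswind length is F = V × PW.
Inflow: F_in = 10.3 × 40 = 412 mm·m/s
Outflow: F_out = 4.75 × 11.9 = 56.525 mm·m/s
Steady-state rate R = (F_in − F_out)/L = (412 − 56.525) / 195000 m = 1.823e-03 mm/s.
R = 1.823e-03 × 3600 = 6.56 mm/hr.
Over 9.9 h: total = 6.56 × 9.9 = 64.944 ≈ 65 mm.

R ≈ 6.56 mm/hr; total ≈ 65 mm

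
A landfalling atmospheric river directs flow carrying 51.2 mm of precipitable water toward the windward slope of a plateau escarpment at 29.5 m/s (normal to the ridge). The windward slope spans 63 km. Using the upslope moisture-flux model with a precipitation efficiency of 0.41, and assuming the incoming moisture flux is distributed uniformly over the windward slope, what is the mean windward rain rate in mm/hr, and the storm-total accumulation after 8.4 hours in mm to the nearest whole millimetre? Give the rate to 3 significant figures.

Incoming column moisture flux per unit ridge length: F = V × PW = 29.5 × 51.2 = 1510.4 mm·m/s.
Spread over the 63 km slope with efficiency ε = 0.41: R = ε·F/W = 0.41 × 1510.4 / 63000 m = 9.830e-03 mm/s.
R = 9.830e-03 × 3600 = 35.4 mm/hr.
Over 8.4 h: total = 35.4 × 8.4 = 297.36 ≈ 297 mm.

R ≈ 35.4 mm/hr; total ≈ 297 mm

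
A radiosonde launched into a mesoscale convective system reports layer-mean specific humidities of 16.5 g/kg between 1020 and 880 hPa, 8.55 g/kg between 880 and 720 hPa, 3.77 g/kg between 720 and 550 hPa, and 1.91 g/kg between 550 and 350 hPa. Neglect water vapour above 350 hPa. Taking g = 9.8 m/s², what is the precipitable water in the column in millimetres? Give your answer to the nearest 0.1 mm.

PW ≈ 48.0 mm

Precipitable water is the column-integrated vapour mass per unit area: PW = (1/g) Σ q̄ Δp, with q in kg/kg and Δp in Pa (1 kg/m² of water = 1 mm).
Layer 1020–880 hPa: Δp = 140 hPa = 14000 Pa, q̄ = 0.0165 kg/kg → 0.0165 × 14000 / 9.8 = 23.57 mm
Layer 880–720 hPa: Δp = 160 hPa = 16000 Pa, q̄ = 0.00855 kg/kg → 0.00855 × 16000 / 9.8 = 13.96 mm
Layer 720–550 hPa: Δp = 170 hPa = 17000 Pa, q̄ = 0.00377 kg/kg → 0.00377 × 17000 / 9.8 = 6.54 mm
Layer 550–350 hPa: Δp = 200 hPa = 20000 Pa, q̄ = 0.00191 kg/kg → 0.00191 × 20000 / 9.8 = 3.90 mm
PW = 23.57 + 13.96 + 6.54 + 3.90 = 47.97 ≈ 48.0 mm.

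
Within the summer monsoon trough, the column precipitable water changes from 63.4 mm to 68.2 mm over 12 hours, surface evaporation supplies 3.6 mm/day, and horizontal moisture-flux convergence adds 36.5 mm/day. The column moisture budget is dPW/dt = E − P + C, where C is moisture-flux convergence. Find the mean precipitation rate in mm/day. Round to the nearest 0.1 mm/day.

dPW/dt = (68.2 − 63.4) mm / (12/24 day) = +9.600 mm/day.
P = E + C − dPW/dt = 3.6 + (36.5) − (+9.600) = 30.5 mm/day.

P ≈ 30.5 mm/day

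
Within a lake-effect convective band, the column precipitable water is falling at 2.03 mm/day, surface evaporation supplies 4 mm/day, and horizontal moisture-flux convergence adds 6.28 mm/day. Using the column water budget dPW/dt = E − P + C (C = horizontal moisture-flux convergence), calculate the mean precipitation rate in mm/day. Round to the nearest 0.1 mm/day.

dPW/dt = -2.03 mm/day.
P = E + C − dPW/dt = 4 + (6.28) − (-2.03) = 12.3 mm/day.

P ≈ 12.3 mm/day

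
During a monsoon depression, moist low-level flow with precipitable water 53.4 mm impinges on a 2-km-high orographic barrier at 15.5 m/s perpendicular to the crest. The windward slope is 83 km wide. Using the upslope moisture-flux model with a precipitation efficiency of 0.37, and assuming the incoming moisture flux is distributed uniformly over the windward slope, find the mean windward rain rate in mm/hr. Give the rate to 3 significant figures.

Incoming column moisture flux per unit ridge length: F = V × PW = 15.5 × 53.4 = 827.7 mm·m/s.
Spread over the 83 km slope with efficiency ε = 0.37: R = ε·F/W = 0.37 × 827.7 / 83000 m = 3.690e-03 mm/s.
R = 3.690e-03 × 3600 = 13.3 mm/hr.

R ≈ 13.3 mm/hr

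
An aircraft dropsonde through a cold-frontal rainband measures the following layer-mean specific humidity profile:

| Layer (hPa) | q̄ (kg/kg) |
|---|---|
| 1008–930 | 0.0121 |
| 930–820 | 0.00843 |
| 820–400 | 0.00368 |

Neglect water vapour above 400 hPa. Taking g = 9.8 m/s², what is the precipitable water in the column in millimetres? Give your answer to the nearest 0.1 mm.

Precipitable water is the column-integrated vapour mass per unit area: PW = (1/g) Σ q̄ Δp, with q in kg/kg and Δp in Pa (1 kg/m² of water = 1 mm).
Layer 1008–930 hPa: Δp = 78 hPa = 7800 Pa, q̄ = 0.0121 kg/kg → 0.0121 × 7800 / 9.8 = 9.63 mm
Layer 930–820 hPa: Δp = 110 hPa = 11000 Pa, q̄ = 0.00843 kg/kg → 0.00843 × 11000 / 9.8 = 9.46 mm
Layer 820–400 hPa: Δp = 420 hPa = 42000 Pa, q̄ = 0.00368 kg/kg → 0.00368 × 42000 / 9.8 = 15.77 mm
PW = 9.63 + 9.46 + 15.77 = 34.86 ≈ 34.9 mm.

PW ≈ 34.9 mm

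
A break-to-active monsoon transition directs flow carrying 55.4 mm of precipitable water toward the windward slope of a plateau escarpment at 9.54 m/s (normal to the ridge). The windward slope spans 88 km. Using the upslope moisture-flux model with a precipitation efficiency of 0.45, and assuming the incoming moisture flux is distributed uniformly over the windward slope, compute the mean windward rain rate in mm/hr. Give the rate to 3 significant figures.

Incoming column moisture flux per unit ridge length: F = V × PW = 9.54 × 55.4 = 528.516 mm·m/s.
Spread over the 88 km slope with efficiency ε = 0.45: R = ε·F/W = 0.45 × 528.516 / 88000 m = 2.703e-03 mm/s.
R = 2.703e-03 × 3600 = 9.73 mm/hr.

R ≈ 9.73 mm/hr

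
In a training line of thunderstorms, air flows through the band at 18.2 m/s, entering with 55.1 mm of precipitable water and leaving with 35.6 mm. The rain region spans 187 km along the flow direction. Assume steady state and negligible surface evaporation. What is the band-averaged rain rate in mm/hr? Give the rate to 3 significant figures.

Column moisture flux per unit crosswind length is F = V × PW.
Inflow: F_in = 18.2 × 55.1 = 1002.82 mm·m/s
Outflow: F_out = 18.2 × 35.6 = 647.92 mm·m/s
Steady-state rate R = (F_in − F_out)/L = (1002.82 − 647.92) / 187000 m = 1.898e-03 mm/s.
R = 1.898e-03 × 3600 = 6.83 mm/hr.

R ≈ 6.83 mm/hr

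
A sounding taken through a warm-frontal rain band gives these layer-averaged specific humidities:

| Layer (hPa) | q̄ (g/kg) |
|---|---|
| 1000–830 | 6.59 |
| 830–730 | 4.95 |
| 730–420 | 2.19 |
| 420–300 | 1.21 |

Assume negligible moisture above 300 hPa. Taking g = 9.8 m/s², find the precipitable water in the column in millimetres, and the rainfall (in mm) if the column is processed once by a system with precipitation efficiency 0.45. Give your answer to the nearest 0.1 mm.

Precipitable water is the column-integrated vapour mass per unit area: PW = (1/g) Σ q̄ Δp, with q in kg/kg and Δp in Pa (1 kg/m² of water = 1 mm).
Layer 1000–830 hPa: Δp = 170 hPa = 17000 Pa, q̄ = 0.00659 kg/kg → 0.00659 × 17000 / 9.8 = 11.43 mm
Layer 830–730 hPa: Δp = 100 hPa = 10000 Pa, q̄ = 0.00495 kg/kg → 0.00495 × 10000 / 9.8 = 5.05 mm
Layer 730–420 hPa: Δp = 310 hPa = 31000 Pa, q̄ = 0.00219 kg/kg → 0.00219 × 31000 / 9.8 = 6.93 mm
Layer 420–300 hPa: Δp = 120 hPa = 12000 Pa, q̄ = 0.00121 kg/kg → 0.00121 × 12000 / 9.8 = 1.48 mm
PW = 11.43 + 5.05 + 6.93 + 1.48 = 24.89 ≈ 24.9 mm.
Rainfall = ε × PW = 0.45 × 24.9 = 11.2 mm.

PW ≈ 24.9 mm; rainfall ≈ 11.2 mm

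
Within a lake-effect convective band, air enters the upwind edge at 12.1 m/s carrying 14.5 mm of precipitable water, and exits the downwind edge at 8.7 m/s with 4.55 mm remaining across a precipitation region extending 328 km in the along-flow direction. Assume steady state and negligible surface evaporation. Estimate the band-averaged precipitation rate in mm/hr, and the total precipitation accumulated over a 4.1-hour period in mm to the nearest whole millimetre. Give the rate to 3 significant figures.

Column moisture flux per unit crosswind length is F = V × PW.
Inflow: F_in = 12.1 × 14.5 = 175.45 mm·m/s
Outflow: F_out = 8.7 × 4.55 = 39.585 mm·m/s
Steady-state rate R = (F_in − F_out)/L = (175.45 − 39.585) / 328000 m = 4.142e-04 mm/s.
R = 4.142e-04 × 3600 = 1.49 mm/hr.
Over 4.1 h: total = 1.49 × 4.1 = 6.109 ≈ 6 mm.

R ≈ 1.49 mm/hr; total ≈ 6 mm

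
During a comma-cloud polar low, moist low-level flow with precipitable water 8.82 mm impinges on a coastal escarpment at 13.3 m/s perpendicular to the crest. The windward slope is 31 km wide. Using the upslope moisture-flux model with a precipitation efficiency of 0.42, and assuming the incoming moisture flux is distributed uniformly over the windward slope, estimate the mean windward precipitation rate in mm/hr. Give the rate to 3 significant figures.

R ≈ 5.72 mm/hr

Incoming column moisture flux per unit ridge length: F = V × PW = 13.3 × 8.82 = 117.306 mm·m/s.
Spread over the 31 km slope with efficiency ε = 0.42: R = ε·F/W = 0.42 × 117.306 / 31000 m = 1.589e-03 mm/s.
R = 1.589e-03 × 3600 = 5.72 mm/hr.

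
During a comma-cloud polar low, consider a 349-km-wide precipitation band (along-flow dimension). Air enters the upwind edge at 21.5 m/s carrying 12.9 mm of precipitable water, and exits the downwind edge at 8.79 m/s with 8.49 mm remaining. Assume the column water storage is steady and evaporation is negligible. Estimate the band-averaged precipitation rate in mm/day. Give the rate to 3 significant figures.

R ≈ 50.2 mm/day

Column moisture flux per unit crosswind length is F = V × PW.
Inflow: F_in = 21.5 × 12.9 = 277.35 mm·m/s
Outflow: F_out = 8.79 × 8.49 = 74.6271 mm·m/s
Steady-state rate R = (F_in − F_out)/L = (277.35 − 74.6271) / 349000 m = 5.809e-04 mm/s.
R = 5.809e-04 × 3600 × 24 = 50.2 mm/day.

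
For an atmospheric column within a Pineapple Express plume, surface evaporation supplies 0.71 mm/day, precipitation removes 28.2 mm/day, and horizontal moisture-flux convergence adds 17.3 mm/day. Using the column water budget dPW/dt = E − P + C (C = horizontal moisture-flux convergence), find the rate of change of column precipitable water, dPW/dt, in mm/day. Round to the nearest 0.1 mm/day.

dPW/dt = E − P + C = 0.71 − 28.2 + (17.3) = -10.2 mm/day.

dPW/dt ≈ -10.2 mm/day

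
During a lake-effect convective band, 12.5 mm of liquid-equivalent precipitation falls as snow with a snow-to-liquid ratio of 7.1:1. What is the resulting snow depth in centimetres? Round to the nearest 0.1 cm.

snow depth ≈ 8.9 cm

Snow depth = liquid × ratio = 12.5 mm × 7.1 = 88.75 mm = 8.9 cm.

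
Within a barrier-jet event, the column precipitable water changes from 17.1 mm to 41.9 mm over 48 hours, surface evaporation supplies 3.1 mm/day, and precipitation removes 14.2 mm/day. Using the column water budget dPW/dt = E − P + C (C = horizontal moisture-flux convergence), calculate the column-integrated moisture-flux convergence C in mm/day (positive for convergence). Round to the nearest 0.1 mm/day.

C ≈ 23.5 mm/day

dPW/dt = (41.9 − 17.1) mm / (48/24 day) = +12.400 mm/day.
C = dPW/dt − E + P = (+12.400) − 3.1 + 14.2 = 23.5 mm/day.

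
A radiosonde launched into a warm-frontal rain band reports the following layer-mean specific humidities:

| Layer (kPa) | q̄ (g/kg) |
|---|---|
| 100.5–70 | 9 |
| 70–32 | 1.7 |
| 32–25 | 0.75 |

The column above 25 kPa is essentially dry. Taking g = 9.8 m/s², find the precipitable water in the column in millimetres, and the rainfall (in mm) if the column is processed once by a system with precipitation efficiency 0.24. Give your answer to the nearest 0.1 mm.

Precipitable water is the column-integrated vapour mass per unit area: PW = (1/g) Σ q̄ Δp, with q in kg/kg and Δp in Pa (1 kg/m² of water = 1 mm).
Layer 100.5–70 kPa: Δp = 305 hPa = 30500 Pa, q̄ = 0.009 kg/kg → 0.009 × 30500 / 9.8 = 28.01 mm
Layer 70–32 kPa: Δp = 380 hPa = 38000 Pa, q̄ = 0.0017 kg/kg → 0.0017 × 38000 / 9.8 = 6.59 mm
Layer 32–25 kPa: Δp = 70 hPa = 7000 Pa, q̄ = 0.00075 kg/kg → 0.00075 × 7000 / 9.8 = 0.54 mm
PW = 28.01 + 6.59 + 0.54 = 35.14 ≈ 35.1 mm.
Rainfall = ε × PW = 0.24 × 35.1 = 8.4 mm.

PW ≈ 35.1 mm; rainfall ≈ 8.4 mm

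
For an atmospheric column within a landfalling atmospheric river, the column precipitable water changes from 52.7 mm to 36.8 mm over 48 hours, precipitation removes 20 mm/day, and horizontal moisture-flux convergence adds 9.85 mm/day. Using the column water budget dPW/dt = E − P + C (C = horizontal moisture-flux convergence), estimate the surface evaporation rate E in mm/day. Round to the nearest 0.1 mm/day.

dPW/dt = (36.8 − 52.7) mm / (48/24 day) = -7.950 mm/day.
E = dPW/dt + P − C = (-7.950) + 20 − (9.85) = 2.2 mm/day.

E ≈ 2.2 mm/day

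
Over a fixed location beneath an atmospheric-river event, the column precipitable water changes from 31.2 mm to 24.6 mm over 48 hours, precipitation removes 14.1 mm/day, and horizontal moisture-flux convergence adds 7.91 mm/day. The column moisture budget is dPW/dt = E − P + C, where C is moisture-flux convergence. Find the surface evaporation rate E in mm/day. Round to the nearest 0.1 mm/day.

dPW/dt = (24.6 − 31.2) mm / (48/24 day) = -3.300 mm/day.
E = dPW/dt + P − C = (-3.300) + 14.1 − (7.91) = 2.9 mm/day.

E ≈ 2.9 mm/day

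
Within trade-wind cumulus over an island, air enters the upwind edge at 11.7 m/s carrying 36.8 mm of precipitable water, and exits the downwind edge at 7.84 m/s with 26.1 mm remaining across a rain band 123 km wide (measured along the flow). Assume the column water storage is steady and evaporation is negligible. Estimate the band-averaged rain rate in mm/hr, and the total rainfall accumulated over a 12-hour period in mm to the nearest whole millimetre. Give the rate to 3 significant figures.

R ≈ 6.61 mm/hr; total ≈ 79 mm

Column moisture flux per unit crosswind length is F = V × PW.
Inflow: F_in = 11.7 × 36.8 = 430.56 mm·m/s
Outflow: F_out = 7.84 × 26.1 = 204.624 mm·m/s
Steady-state rate R = (F_in − F_out)/L = (430.56 − 204.624) / 123000 m = 1.837e-03 mm/s.
R = 1.837e-03 × 3600 = 6.61 mm/hr.
Over 12 h: total = 6.61 × 12 = 79.32 ≈ 79 mm.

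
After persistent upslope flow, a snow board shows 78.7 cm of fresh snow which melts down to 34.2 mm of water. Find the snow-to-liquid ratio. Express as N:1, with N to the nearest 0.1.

Ratio = snow depth / SWE = 787 mm / 34.2 mm = 23.0, i.e. 23.0:1.

ratio ≈ 23.0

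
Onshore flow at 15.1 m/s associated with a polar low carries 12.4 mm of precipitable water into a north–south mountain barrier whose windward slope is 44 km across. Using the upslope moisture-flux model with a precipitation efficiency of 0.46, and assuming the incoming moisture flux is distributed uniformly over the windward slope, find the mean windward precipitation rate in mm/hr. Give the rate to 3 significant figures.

Incoming column moisture flux per unit ridge length: F = V × PW = 15.1 × 12.4 = 187.24 mm·m/s.
Spread over the 44 km slope with efficiency ε = 0.46: R = ε·F/W = 0.46 × 187.24 / 44000 m = 1.958e-03 mm/s.
R = 1.958e-03 × 3600 = 7.05 mm/hr.

R ≈ 7.05 mm/hr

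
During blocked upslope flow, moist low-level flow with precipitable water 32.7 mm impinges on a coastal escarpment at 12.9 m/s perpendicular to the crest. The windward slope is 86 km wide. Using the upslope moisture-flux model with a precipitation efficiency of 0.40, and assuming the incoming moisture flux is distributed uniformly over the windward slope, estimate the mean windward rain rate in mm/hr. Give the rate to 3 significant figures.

R ≈ 7.06 mm/hr

Incoming column moisture flux per unit ridge length: F = V × PW = 12.9 × 32.7 = 421.83 mm·m/s.
Spread over the 86 km slope with efficiency ε = 0.40: R = ε·F/W = 0.40 × 421.83 / 86000 m = 1.962e-03 mm/s.
R = 1.962e-03 × 3600 = 7.06 mm/hr.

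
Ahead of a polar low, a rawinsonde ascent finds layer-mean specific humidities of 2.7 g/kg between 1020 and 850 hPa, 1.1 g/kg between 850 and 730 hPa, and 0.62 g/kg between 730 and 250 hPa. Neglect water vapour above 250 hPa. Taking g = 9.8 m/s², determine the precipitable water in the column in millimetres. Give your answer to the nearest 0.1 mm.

Precipitable water is the column-integrated vapour mass per unit area: PW = (1/g) Σ q̄ Δp, with q in kg/kg and Δp in Pa (1 kg/m² of water = 1 mm).
Layer 1020–850 hPa: Δp = 170 hPa = 17000 Pa, q̄ = 0.0027 kg/kg → 0.0027 × 17000 / 9.8 = 4.68 mm
Layer 850–730 hPa: Δp = 120 hPa = 12000 Pa, q̄ = 0.0011 kg/kg → 0.0011 × 12000 / 9.8 = 1.35 mm
Layer 730–250 hPa: Δp = 480 hPa = 48000 Pa, q̄ = 0.00062 kg/kg → 0.00062 × 48000 / 9.8 = 3.04 mm
PW = 4.68 + 1.35 + 3.04 = 9.07 ≈ 9.1 mm.

PW ≈ 9.1 mm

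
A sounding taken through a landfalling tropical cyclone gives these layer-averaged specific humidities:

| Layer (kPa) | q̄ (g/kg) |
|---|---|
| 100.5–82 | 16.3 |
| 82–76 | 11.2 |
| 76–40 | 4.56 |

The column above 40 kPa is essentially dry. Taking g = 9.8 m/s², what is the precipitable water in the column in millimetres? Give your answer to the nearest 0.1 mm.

PW ≈ 54.4 mm

Precipitable water is the column-integrated vapour mass per unit area: PW = (1/g) Σ q̄ Δp, with q in kg/kg and Δp in Pa (1 kg/m² of water = 1 mm).
Layer 100.5–82 kPa: Δp = 185 hPa = 18500 Pa, q̄ = 0.0163 kg/kg → 0.0163 × 18500 / 9.8 = 30.77 mm
Layer 82–76 kPa: Δp = 60 hPa = 6000 Pa, q̄ = 0.0112 kg/kg → 0.0112 × 6000 / 9.8 = 6.86 mm
Layer 76–40 kPa: Δp = 360 hPa = 36000 Pa, q̄ = 0.00456 kg/kg → 0.00456 × 36000 / 9.8 = 16.75 mm
PW = 30.77 + 6.86 + 16.75 = 54.38 ≈ 54.4 mm.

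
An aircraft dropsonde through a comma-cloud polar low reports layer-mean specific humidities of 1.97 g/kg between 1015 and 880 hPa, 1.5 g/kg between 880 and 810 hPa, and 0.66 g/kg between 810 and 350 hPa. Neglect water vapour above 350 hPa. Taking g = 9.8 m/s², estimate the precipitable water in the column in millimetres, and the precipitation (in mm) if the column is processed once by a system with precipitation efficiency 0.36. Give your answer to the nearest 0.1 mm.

Precipitable water is the column-integrated vapour mass per unit area: PW = (1/g) Σ q̄ Δp, with q in kg/kg and Δp in Pa (1 kg/m² of water = 1 mm).
Layer 1015–880 hPa: Δp = 135 hPa = 13500 Pa, q̄ = 0.00197 kg/kg → 0.00197 × 13500 / 9.8 = 2.71 mm
Layer 880–810 hPa: Δp = 70 hPa = 7000 Pa, q̄ = 0.0015 kg/kg → 0.0015 × 7000 / 9.8 = 1.07 mm
Layer 810–350 hPa: Δp = 460 hPa = 46000 Pa, q̄ = 0.00066 kg/kg → 0.00066 × 46000 / 9.8 = 3.10 mm
PW = 2.71 + 1.07 + 3.10 = 6.88 ≈ 6.9 mm.
Precipitation = ε × PW = 0.36 × 6.9 = 2.5 mm.

PW ≈ 6.9 mm; precipitation ≈ 2.5 mm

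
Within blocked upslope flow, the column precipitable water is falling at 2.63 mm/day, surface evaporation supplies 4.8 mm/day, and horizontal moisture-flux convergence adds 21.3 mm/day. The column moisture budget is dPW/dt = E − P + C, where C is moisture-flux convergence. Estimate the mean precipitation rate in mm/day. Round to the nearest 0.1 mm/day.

dPW/dt = -2.63 mm/day.
P = E + C − dPW/dt = 4.8 + (21.3) − (-2.63) = 28.7 mm/day.

P ≈ 28.7 mm/day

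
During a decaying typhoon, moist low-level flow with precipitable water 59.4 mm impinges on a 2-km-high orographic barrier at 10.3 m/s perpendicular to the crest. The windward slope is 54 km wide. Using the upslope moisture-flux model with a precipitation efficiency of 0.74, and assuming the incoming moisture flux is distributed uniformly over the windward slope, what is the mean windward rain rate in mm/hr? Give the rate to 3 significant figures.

R ≈ 30.2 mm/hr

Incoming column moisture flux per unit ridge length: F = V × PW = 10.3 × 59.4 = 611.82 mm·m/s.
Spread over the 54 km slope with efficiency ε = 0.74: R = ε·F/W = 0.74 × 611.82 / 54000 m = 8.384e-03 mm/s.
R = 8.384e-03 × 3600 = 30.2 mm/hr.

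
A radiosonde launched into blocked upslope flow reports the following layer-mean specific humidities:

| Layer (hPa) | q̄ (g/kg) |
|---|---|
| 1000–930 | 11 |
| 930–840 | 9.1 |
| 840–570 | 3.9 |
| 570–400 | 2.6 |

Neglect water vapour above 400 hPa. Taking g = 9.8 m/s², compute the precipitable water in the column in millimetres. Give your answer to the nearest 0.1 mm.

PW ≈ 31.5 mm

Precipitable water is the column-integrated vapour mass per unit area: PW = (1/g) Σ q̄ Δp, with q in kg/kg and Δp in Pa (1 kg/m² of water = 1 mm).
Layer 1000–930 hPa: Δp = 70 hPa = 7000 Pa, q̄ = 0.011 kg/kg → 0.011 × 7000 / 9.8 = 7.86 mm
Layer 930–840 hPa: Δp = 90 hPa = 9000 Pa, q̄ = 0.0091 kg/kg → 0.0091 × 9000 / 9.8 = 8.36 mm
Layer 840–570 hPa: Δp = 270 hPa = 27000 Pa, q̄ = 0.0039 kg/kg → 0.0039 × 27000 / 9.8 = 10.74 mm
Layer 570–400 hPa: Δp = 170 hPa = 17000 Pa, q̄ = 0.0026 kg/kg → 0.0026 × 17000 / 9.8 = 4.51 mm
PW = 7.86 + 8.36 + 10.74 + 4.51 = 31.47 ≈ 31.5 mm.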